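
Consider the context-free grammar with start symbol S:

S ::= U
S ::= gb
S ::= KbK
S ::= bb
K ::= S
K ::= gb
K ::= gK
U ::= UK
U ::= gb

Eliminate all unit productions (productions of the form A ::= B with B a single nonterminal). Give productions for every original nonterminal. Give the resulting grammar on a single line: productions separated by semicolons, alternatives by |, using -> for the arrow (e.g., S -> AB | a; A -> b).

Unit productions: K->S, S->U.
Unit pairs (A ⇒* B via units): (K,S), (K,U), (S,U).
S: inherits non-unit rules of {S, U} → KbK | UK | bb | gb.
K: inherits non-unit rules of {K, S, U} → KbK | UK | bb | gK | gb.
U: inherits non-unit rules of {U} → UK | gb.

S -> UK | bb | gb | KbK; K -> UK | bb | gK | gb | KbK; U -> UK | gb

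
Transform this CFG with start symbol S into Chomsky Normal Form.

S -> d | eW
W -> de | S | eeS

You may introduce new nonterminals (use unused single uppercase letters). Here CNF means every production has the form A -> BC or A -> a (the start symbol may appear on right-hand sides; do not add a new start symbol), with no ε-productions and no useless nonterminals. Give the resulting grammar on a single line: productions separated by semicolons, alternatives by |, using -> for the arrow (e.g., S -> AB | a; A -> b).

No ε-productions.
After unit-elimination: S -> d | eW; W -> d | de | eW | eeS.
TERM: introduce B -> d, A -> e and substitute in every rule of length ≥2.
BIN: W -> AAS becomes W -> AC, C -> AS.

S -> d | AW; A -> e; B -> d; C -> AS; W -> d | AC | AW | BA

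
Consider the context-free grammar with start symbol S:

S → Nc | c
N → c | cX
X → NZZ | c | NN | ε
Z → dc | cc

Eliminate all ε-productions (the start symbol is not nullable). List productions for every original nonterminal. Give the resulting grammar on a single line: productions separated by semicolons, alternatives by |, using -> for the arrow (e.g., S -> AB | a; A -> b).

Nullable set: {X}.
N -> cX: X nullable, giving c | cX.
Drop X -> ε.
Unchanged (no nullable symbols): S -> Nc; S -> c; N -> c; X -> NN; X -> NZZ; X -> c; Z -> cc; Z -> dc.

S -> c | Nc; N -> c | cX; X -> c | NN | NZZ; Z -> cc | dc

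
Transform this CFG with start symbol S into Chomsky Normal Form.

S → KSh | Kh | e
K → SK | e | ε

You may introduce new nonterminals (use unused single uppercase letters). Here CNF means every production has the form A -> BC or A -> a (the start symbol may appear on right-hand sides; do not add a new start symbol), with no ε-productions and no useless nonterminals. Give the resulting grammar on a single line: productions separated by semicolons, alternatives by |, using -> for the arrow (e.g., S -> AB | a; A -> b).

Nullable: {K}; after ε-elimination: S -> e | h | Kh | Sh | KSh; K -> S | e | SK.
After unit-elimination: S -> e | h | Kh | Sh | KSh; K -> e | h | Kh | SK | Sh | KSh.
TERM: introduce A -> h and substitute in every rule of length ≥2.
BIN: K -> KSA becomes K -> KB, B -> SA; S -> KSA becomes S -> KC, C -> SA.

S -> e | h | KA | KC | SA; A -> h; B -> SA; C -> SA; K -> e | h | KA | KB | SA | SK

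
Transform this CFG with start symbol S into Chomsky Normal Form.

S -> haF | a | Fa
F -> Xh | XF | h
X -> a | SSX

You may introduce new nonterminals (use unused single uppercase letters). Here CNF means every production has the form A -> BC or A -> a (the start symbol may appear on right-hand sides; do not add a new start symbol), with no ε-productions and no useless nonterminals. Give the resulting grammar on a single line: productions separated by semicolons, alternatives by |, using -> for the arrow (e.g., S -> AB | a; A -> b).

No ε-productions.
No unit productions to eliminate.
TERM: introduce B -> a, A -> h and substitute in every rule of length ≥2.
BIN: S -> ABF becomes S -> AC, C -> BF; X -> SSX becomes X -> SD, D -> SX.

S -> a | AC | FB; A -> h; B -> a; C -> BF; D -> SX; F -> h | XA | XF; X -> a | SD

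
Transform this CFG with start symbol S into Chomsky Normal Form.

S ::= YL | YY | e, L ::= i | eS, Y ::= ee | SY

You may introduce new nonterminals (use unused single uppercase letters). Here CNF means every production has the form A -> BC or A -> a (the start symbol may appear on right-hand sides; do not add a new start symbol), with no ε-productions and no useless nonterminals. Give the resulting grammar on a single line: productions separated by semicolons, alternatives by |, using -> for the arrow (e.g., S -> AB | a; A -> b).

S -> e | YL | YY; A -> e; L -> i | AS; Y -> AA | SY

No ε-productions.
No unit productions to eliminate.
TERM: introduce A -> e and substitute in every rule of length ≥2.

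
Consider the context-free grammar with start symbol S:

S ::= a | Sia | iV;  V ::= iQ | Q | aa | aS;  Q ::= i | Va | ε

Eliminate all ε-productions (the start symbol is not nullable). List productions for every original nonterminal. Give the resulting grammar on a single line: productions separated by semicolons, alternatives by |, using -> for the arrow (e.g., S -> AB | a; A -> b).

Nullable set: {Q, V}.
S -> iV: V nullable, giving i | iV.
Drop Q -> ε.
Q -> Va: V nullable, giving Va | a.
V -> Q: Q nullable, giving Q.
V -> iQ: Q nullable, giving i | iQ.
Unchanged (no nullable symbols): S -> Sia; S -> a; Q -> i; V -> aS; V -> aa.

S -> a | i | iV | Sia; Q -> a | i | Va; V -> Q | i | aS | aa | iQ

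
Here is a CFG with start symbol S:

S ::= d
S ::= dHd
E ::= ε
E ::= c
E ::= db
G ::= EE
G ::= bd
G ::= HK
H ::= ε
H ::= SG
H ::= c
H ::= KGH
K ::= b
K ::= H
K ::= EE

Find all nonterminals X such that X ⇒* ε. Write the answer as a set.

{E, G, H, K}

Directly nullable (have an ε-rule): {E, H}.
G is nullable via G -> EE (every symbol on the right is already known nullable).
K is nullable via K -> H (every symbol on the right is already known nullable).
Not nullable: S — each has a terminal in every rule's right-hand side or depends on a non-nullable symbol.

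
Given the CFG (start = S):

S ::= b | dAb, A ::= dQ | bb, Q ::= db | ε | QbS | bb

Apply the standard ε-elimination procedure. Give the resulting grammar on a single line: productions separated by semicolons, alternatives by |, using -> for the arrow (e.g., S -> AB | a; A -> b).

S -> b | dAb; A -> d | bb | dQ; Q -> bS | bb | db | QbS

Nullable set: {Q}.
A -> dQ: Q nullable, giving d | dQ.
Drop Q -> ε.
Q -> QbS: Q nullable, giving QbS | bS.
Unchanged (no nullable symbols): S -> b; S -> dAb; A -> bb; Q -> bb; Q -> db.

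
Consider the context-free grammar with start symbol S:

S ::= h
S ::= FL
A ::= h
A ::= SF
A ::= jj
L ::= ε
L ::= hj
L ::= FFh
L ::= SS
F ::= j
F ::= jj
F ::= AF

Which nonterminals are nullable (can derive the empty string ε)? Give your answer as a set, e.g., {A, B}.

{L}

Directly nullable (have an ε-rule): {L}.
Not nullable: A, F, S — each has a terminal in every rule's right-hand side or depends on a non-nullable symbol.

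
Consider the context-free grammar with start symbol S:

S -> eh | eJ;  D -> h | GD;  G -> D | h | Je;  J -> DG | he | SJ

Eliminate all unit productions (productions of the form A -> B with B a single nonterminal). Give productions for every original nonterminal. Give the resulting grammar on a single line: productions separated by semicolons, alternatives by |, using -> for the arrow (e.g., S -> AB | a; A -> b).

Unit productions: G->D.
Unit pairs (A ⇒* B via units): (G,D).
S: inherits non-unit rules of {S} → eJ | eh.
D: inherits non-unit rules of {D} → GD | h.
G: inherits non-unit rules of {D, G} → GD | Je | h.
J: inherits non-unit rules of {J} → DG | SJ | he.

S -> eJ | eh; D -> h | GD; G -> h | GD | Je; J -> DG | SJ | he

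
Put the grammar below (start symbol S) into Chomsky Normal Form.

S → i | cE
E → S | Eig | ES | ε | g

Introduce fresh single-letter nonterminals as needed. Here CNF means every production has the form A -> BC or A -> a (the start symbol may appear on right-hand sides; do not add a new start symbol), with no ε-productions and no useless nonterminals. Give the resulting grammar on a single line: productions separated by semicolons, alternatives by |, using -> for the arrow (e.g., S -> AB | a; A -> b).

Nullable: {E}; after ε-elimination: S -> c | i | cE; E -> S | g | ES | ig | Eig.
After unit-elimination: S -> c | i | cE; E -> c | g | i | ES | cE | ig | Eig.
TERM: introduce C -> c, B -> g, A -> i and substitute in every rule of length ≥2.
BIN: E -> EAB becomes E -> ED, D -> AB.

S -> c | i | CE; A -> i; B -> g; C -> c; D -> AB; E -> c | g | i | AB | CE | ED | ES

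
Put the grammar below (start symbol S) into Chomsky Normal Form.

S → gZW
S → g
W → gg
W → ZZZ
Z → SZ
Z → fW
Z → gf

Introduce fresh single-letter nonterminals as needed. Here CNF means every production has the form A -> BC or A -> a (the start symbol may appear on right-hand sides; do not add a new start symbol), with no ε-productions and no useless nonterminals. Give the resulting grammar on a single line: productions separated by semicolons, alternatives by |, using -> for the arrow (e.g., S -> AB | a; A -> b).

No ε-productions.
No unit productions to eliminate.
TERM: introduce B -> f, A -> g and substitute in every rule of length ≥2.
BIN: S -> AZW becomes S -> AC, C -> ZW; W -> ZZZ becomes W -> ZD, D -> ZZ.

S -> g | AC; A -> g; B -> f; C -> ZW; D -> ZZ; W -> AA | ZD; Z -> AB | BW | SZ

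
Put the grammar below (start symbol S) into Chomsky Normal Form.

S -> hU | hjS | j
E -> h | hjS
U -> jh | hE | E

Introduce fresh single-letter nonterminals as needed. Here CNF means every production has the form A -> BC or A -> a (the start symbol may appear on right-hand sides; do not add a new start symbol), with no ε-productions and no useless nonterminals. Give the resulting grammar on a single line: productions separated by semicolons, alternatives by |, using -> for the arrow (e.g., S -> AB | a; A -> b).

S -> j | AD | AU; A -> h; B -> j; C -> BS; D -> BS; E -> h | AC; F -> BS; U -> h | AE | AF | BA

No ε-productions.
After unit-elimination: S -> j | hU | hjS; E -> h | hjS; U -> h | hE | jh | hjS.
TERM: introduce A -> h, B -> j and substitute in every rule of length ≥2.
BIN: E -> ABS becomes E -> AC, C -> BS; S -> ABS becomes S -> AD, D -> BS; U -> ABS becomes U -> AF, F -> BS.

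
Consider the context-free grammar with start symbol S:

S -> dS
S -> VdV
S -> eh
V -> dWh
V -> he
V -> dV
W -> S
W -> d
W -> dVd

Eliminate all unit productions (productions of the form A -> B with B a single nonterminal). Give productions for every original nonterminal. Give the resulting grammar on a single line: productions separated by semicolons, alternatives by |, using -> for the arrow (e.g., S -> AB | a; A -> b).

S -> dS | eh | VdV; V -> dV | he | dWh; W -> d | dS | eh | VdV | dVd

Unit productions: W->S.
Unit pairs (A ⇒* B via units): (W,S).
S: inherits non-unit rules of {S} → VdV | dS | eh.
V: inherits non-unit rules of {V} → dV | dWh | he.
W: inherits non-unit rules of {S, W} → VdV | d | dS | dVd | eh.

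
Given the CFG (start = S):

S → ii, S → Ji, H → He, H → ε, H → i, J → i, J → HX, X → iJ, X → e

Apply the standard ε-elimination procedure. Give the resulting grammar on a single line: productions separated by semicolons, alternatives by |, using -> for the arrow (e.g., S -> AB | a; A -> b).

Nullable set: {H}.
Drop H -> ε.
H -> He: H nullable, giving He | e.
J -> HX: H nullable, giving HX | X.
Unchanged (no nullable symbols): S -> Ji; S -> ii; H -> i; J -> i; X -> e; X -> iJ.

S -> Ji | ii; H -> e | i | He; J -> X | i | HX; X -> e | iJ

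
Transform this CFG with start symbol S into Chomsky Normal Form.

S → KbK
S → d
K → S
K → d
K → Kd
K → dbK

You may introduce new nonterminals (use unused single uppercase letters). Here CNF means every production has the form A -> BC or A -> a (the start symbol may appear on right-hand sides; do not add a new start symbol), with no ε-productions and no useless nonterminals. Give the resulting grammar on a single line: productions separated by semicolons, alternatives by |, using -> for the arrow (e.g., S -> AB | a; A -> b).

No ε-productions.
After unit-elimination: S -> d | KbK; K -> d | Kd | KbK | dbK.
TERM: introduce A -> b, B -> d and substitute in every rule of length ≥2.
BIN: K -> BAK becomes K -> BC, C -> AK; K -> KAK becomes K -> KD, D -> AK; S -> KAK becomes S -> KE, E -> AK.

S -> d | KE; A -> b; B -> d; C -> AK; D -> AK; E -> AK; K -> d | BC | KB | KD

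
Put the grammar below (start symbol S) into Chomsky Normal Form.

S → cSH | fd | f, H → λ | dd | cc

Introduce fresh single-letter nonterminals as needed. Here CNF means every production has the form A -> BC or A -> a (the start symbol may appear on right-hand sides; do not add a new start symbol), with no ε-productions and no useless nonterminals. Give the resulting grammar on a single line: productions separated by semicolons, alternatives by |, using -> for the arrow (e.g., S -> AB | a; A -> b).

Nullable: {H}; after ε-elimination: S -> f | cS | fd | cSH; H -> cc | dd.
No unit productions to eliminate.
TERM: introduce A -> c, B -> d, C -> f and substitute in every rule of length ≥2.
BIN: S -> ASH becomes S -> AD, D -> SH.

S -> f | AD | AS | CB; A -> c; B -> d; C -> f; D -> SH; H -> AA | BB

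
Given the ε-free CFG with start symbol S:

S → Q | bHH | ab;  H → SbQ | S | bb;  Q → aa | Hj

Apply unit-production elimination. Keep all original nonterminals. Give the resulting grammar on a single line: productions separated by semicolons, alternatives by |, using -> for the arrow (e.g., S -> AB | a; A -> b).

S -> Hj | aa | ab | bHH; H -> Hj | aa | ab | bb | SbQ | bHH; Q -> Hj | aa

Unit productions: H->S, S->Q.
Unit pairs (A ⇒* B via units): (H,Q), (H,S), (S,Q).
S: inherits non-unit rules of {Q, S} → Hj | aa | ab | bHH.
H: inherits non-unit rules of {H, Q, S} → Hj | SbQ | aa | ab | bHH | bb.
Q: inherits non-unit rules of {Q} → Hj | aa.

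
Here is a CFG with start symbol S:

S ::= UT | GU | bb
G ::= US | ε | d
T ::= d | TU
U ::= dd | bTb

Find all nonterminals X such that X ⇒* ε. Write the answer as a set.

{G}

Directly nullable (have an ε-rule): {G}.
Not nullable: S, T, U — each has a terminal in every rule's right-hand side or depends on a non-nullable symbol.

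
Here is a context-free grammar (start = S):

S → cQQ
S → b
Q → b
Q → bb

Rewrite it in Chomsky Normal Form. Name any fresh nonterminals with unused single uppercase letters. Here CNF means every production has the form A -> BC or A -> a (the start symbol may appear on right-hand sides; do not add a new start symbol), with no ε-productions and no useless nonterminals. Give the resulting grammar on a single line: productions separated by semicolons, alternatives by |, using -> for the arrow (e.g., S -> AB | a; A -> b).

No ε-productions.
No unit productions to eliminate.
TERM: introduce A -> b, B -> c and substitute in every rule of length ≥2.
BIN: S -> BQQ becomes S -> BC, C -> QQ.

S -> b | BC; A -> b; B -> c; C -> QQ; Q -> b | AA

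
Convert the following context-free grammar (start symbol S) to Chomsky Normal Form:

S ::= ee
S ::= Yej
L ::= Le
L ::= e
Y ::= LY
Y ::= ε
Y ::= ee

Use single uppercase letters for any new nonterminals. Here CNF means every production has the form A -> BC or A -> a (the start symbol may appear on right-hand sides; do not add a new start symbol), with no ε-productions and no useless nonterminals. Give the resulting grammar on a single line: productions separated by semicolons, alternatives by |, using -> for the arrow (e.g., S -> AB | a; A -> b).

Nullable: {Y}; after ε-elimination: S -> ee | ej | Yej; L -> e | Le; Y -> L | LY | ee.
After unit-elimination: S -> ee | ej | Yej; L -> e | Le; Y -> e | LY | Le | ee.
TERM: introduce A -> e, B -> j and substitute in every rule of length ≥2.
BIN: S -> YAB becomes S -> YC, C -> AB.

S -> AA | AB | YC; A -> e; B -> j; C -> AB; L -> e | LA; Y -> e | AA | LA | LY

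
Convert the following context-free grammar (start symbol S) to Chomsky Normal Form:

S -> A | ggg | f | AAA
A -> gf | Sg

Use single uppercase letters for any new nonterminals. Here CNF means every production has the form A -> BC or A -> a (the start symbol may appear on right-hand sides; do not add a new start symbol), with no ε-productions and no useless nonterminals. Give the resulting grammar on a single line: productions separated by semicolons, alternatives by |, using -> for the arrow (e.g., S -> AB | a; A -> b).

No ε-productions.
After unit-elimination: S -> f | Sg | gf | AAA | ggg; A -> Sg | gf.
TERM: introduce C -> f, B -> g and substitute in every rule of length ≥2.
BIN: S -> AAA becomes S -> AD, D -> AA; S -> BBB becomes S -> BE, E -> BB.

S -> f | AD | BC | BE | SB; A -> BC | SB; B -> g; C -> f; D -> AA; E -> BB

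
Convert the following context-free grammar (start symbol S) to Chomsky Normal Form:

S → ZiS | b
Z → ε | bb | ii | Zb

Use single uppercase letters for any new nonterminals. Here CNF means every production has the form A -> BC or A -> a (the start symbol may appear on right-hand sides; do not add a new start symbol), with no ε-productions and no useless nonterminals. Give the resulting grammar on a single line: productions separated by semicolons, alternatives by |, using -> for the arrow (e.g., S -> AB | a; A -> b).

S -> b | AS | ZC; A -> i; B -> b; C -> AS; Z -> b | AA | BB | ZB

Nullable: {Z}; after ε-elimination: S -> b | iS | ZiS; Z -> b | Zb | bb | ii.
No unit productions to eliminate.
TERM: introduce B -> b, A -> i and substitute in every rule of length ≥2.
BIN: S -> ZAS becomes S -> ZC, C -> AS.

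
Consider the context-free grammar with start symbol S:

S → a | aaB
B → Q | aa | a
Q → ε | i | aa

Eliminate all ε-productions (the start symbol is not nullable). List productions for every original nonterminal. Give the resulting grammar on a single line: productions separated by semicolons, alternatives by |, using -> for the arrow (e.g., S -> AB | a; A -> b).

S -> a | aa | aaB; B -> Q | a | aa; Q -> i | aa

Nullable set: {B, Q}.
S -> aaB: B nullable, giving aa | aaB.
B -> Q: Q nullable, giving Q.
Drop Q -> ε.
Unchanged (no nullable symbols): S -> a; B -> a; B -> aa; Q -> aa; Q -> i.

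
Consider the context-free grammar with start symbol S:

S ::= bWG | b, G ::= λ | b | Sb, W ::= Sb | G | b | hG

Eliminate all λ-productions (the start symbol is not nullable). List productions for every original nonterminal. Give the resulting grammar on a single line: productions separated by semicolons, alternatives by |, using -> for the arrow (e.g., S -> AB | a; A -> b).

S -> b | bG | bW | bWG; G -> b | Sb; W -> G | b | h | Sb | hG

Nullable set: {G, W}.
S -> bWG: W, G nullable, giving b | bG | bW | bWG.
Drop G -> λ.
W -> G: G nullable, giving G.
W -> hG: G nullable, giving h | hG.
Unchanged (no nullable symbols): S -> b; G -> Sb; G -> b; W -> Sb; W -> b.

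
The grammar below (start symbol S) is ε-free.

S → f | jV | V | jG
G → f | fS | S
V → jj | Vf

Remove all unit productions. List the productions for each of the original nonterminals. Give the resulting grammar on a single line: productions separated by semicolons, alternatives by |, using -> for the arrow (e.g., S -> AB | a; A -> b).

Unit productions: G->S, S->V.
Unit pairs (A ⇒* B via units): (G,S), (G,V), (S,V).
S: inherits non-unit rules of {S, V} → Vf | f | jG | jV | jj.
G: inherits non-unit rules of {G, S, V} → Vf | f | fS | jG | jV | jj.
V: inherits non-unit rules of {V} → Vf | jj.

S -> f | Vf | jG | jV | jj; G -> f | Vf | fS | jG | jV | jj; V -> Vf | jj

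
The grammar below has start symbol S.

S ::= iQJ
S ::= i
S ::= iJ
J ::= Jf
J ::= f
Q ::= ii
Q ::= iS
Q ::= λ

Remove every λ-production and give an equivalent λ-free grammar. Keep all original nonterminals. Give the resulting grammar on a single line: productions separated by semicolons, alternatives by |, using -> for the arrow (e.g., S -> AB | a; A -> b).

S -> i | iJ | iQJ; J -> f | Jf; Q -> iS | ii

Nullable set: {Q}.
S -> iQJ: Q nullable, giving iJ | iQJ.
Drop Q -> λ.
Unchanged (no nullable symbols): S -> i; S -> iJ; J -> Jf; J -> f; Q -> iS; Q -> ii.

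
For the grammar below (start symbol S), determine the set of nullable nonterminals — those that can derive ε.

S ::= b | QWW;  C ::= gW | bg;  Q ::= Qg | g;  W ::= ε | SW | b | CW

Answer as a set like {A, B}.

Directly nullable (have an ε-rule): {W}.
Not nullable: C, Q, S — each has a terminal in every rule's right-hand side or depends on a non-nullable symbol.

{W}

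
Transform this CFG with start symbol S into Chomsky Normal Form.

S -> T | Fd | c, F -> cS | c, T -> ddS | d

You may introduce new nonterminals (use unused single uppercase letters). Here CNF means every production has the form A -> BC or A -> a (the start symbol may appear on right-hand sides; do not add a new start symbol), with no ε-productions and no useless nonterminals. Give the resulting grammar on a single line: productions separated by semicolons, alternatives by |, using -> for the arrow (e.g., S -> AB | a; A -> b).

S -> c | d | BC | FB; A -> c; B -> d; C -> BS; F -> c | AS

No ε-productions.
After unit-elimination: S -> c | d | Fd | ddS; F -> c | cS; T -> d | ddS.
TERM: introduce A -> c, B -> d and substitute in every rule of length ≥2.
BIN: S -> BBS becomes S -> BC, C -> BS; T -> BBS becomes T -> BD, D -> BS.
Drop unreachable/unproductive: T.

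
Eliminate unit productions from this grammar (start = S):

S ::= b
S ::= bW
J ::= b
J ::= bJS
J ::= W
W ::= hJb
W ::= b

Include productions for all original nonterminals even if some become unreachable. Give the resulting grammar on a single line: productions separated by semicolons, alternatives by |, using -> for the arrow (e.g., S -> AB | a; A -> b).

Unit productions: J->W.
Unit pairs (A ⇒* B via units): (J,W).
S: inherits non-unit rules of {S} → b | bW.
J: inherits non-unit rules of {J, W} → b | bJS | hJb.
W: inherits non-unit rules of {W} → b | hJb.

S -> b | bW; J -> b | bJS | hJb; W -> b | hJb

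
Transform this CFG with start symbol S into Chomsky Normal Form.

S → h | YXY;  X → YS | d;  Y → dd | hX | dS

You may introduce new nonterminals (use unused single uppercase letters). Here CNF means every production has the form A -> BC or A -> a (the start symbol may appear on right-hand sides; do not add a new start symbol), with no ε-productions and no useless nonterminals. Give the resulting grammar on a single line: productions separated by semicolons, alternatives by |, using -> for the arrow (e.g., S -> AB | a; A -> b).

No ε-productions.
No unit productions to eliminate.
TERM: introduce A -> d, B -> h and substitute in every rule of length ≥2.
BIN: S -> YXY becomes S -> YC, C -> XY.

S -> h | YC; A -> d; B -> h; C -> XY; X -> d | YS; Y -> AA | AS | BX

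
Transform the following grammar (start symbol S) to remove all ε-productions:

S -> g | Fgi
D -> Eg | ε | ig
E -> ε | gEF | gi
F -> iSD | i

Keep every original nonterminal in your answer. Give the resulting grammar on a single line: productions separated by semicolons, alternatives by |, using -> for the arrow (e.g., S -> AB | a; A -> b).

S -> g | Fgi; D -> g | Eg | ig; E -> gF | gi | gEF; F -> i | iS | iSD

Nullable set: {D, E}.
Drop D -> ε.
D -> Eg: E nullable, giving Eg | g.
Drop E -> ε.
E -> gEF: E nullable, giving gEF | gF.
F -> iSD: D nullable, giving iS | iSD.
Unchanged (no nullable symbols): S -> Fgi; S -> g; D -> ig; E -> gi; F -> i.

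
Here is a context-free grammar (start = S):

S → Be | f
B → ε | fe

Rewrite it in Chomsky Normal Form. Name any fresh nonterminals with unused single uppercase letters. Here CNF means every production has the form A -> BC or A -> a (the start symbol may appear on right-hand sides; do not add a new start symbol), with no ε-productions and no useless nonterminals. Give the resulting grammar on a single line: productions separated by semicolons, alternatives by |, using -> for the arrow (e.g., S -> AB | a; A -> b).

S -> e | f | BC; A -> f; B -> AC; C -> e

Nullable: {B}; after ε-elimination: S -> e | f | Be; B -> fe.
No unit productions to eliminate.
TERM: introduce C -> e, A -> f and substitute in every rule of length ≥2.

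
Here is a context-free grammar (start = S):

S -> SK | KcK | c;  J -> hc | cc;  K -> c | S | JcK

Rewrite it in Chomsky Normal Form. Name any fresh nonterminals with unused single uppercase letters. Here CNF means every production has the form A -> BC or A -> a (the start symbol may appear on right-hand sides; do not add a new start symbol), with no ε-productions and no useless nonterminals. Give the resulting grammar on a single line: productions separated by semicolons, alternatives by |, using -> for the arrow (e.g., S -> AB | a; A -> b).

No ε-productions.
After unit-elimination: S -> c | SK | KcK; J -> cc | hc; K -> c | SK | JcK | KcK.
TERM: introduce A -> c, B -> h and substitute in every rule of length ≥2.
BIN: K -> JAK becomes K -> JC, C -> AK; K -> KAK becomes K -> KD, D -> AK; S -> KAK becomes S -> KE, E -> AK.

S -> c | KE | SK; A -> c; B -> h; C -> AK; D -> AK; E -> AK; J -> AA | BA; K -> c | JC | KD | SK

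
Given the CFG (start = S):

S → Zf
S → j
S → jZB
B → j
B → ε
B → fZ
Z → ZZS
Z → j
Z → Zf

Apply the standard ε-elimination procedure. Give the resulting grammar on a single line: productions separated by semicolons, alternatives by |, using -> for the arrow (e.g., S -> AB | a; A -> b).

Nullable set: {B}.
S -> jZB: B nullable, giving jZ | jZB.
Drop B -> ε.
Unchanged (no nullable symbols): S -> Zf; S -> j; B -> fZ; B -> j; Z -> ZZS; Z -> Zf; Z -> j.

S -> j | Zf | jZ | jZB; B -> j | fZ; Z -> j | Zf | ZZS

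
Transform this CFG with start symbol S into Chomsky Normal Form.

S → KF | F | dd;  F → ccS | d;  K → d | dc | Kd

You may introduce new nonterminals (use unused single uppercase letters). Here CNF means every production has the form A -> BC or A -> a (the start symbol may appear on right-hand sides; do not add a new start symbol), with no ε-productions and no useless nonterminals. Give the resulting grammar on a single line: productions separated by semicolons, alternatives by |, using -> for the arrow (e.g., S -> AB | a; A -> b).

No ε-productions.
After unit-elimination: S -> d | KF | dd | ccS; F -> d | ccS; K -> d | Kd | dc.
TERM: introduce A -> c, B -> d and substitute in every rule of length ≥2.
BIN: F -> AAS becomes F -> AC, C -> AS; S -> AAS becomes S -> AD, D -> AS.

S -> d | AD | BB | KF; A -> c; B -> d; C -> AS; D -> AS; F -> d | AC; K -> d | BA | KB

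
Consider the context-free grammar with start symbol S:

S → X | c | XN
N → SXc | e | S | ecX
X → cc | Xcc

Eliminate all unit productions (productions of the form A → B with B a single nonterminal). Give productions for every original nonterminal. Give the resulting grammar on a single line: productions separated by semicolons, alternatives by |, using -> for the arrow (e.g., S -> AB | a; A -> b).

S -> c | XN | cc | Xcc; N -> c | e | XN | cc | SXc | Xcc | ecX; X -> cc | Xcc

Unit productions: N->S, S->X.
Unit pairs (A ⇒* B via units): (N,S), (N,X), (S,X).
S: inherits non-unit rules of {S, X} → XN | Xcc | c | cc.
N: inherits non-unit rules of {N, S, X} → SXc | XN | Xcc | c | cc | e | ecX.
X: inherits non-unit rules of {X} → Xcc | cc.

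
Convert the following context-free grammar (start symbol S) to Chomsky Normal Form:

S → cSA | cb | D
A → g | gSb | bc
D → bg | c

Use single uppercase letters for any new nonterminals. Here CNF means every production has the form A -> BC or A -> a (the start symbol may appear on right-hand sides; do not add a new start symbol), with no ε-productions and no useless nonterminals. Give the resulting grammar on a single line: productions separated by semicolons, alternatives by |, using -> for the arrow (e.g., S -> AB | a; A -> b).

No ε-productions.
After unit-elimination: S -> c | bg | cb | cSA; A -> g | bc | gSb; D -> c | bg.
TERM: introduce B -> b, C -> c, E -> g and substitute in every rule of length ≥2.
BIN: A -> ESB becomes A -> EF, F -> SB; S -> CSA becomes S -> CG, G -> SA.
Drop unreachable/unproductive: D.

S -> c | BE | CB | CG; A -> g | BC | EF; B -> b; C -> c; E -> g; F -> SB; G -> SA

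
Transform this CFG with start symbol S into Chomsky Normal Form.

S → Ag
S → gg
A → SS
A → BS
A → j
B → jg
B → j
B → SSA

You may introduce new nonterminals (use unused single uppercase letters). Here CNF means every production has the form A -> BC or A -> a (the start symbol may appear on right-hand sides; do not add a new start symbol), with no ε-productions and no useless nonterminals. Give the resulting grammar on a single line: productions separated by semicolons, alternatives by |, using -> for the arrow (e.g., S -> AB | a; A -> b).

S -> AD | DD; A -> j | BS | SS; B -> j | CD | SE; C -> j; D -> g; E -> SA

No ε-productions.
No unit productions to eliminate.
TERM: introduce D -> g, C -> j and substitute in every rule of length ≥2.
BIN: B -> SSA becomes B -> SE, E -> SA.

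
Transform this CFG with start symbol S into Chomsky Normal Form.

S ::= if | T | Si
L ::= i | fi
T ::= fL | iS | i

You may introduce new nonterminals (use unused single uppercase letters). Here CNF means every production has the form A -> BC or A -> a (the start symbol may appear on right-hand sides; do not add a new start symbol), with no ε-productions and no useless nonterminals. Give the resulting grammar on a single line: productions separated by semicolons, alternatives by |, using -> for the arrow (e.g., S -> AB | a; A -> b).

No ε-productions.
After unit-elimination: S -> i | Si | fL | iS | if; L -> i | fi; T -> i | fL | iS.
TERM: introduce A -> f, B -> i and substitute in every rule of length ≥2.
Drop unreachable/unproductive: T.

S -> i | AL | BA | BS | SB; A -> f; B -> i; L -> i | AB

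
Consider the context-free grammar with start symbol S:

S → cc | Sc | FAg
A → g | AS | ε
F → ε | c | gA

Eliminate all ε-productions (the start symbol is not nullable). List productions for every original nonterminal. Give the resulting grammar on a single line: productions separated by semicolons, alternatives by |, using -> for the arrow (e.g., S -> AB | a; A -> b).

S -> g | Ag | Fg | Sc | cc | FAg; A -> S | g | AS; F -> c | g | gA

Nullable set: {A, F}.
S -> FAg: F, A nullable, giving Ag | FAg | Fg | g.
Drop A -> ε.
A -> AS: A nullable, giving AS | S.
Drop F -> ε.
F -> gA: A nullable, giving g | gA.
Unchanged (no nullable symbols): S -> Sc; S -> cc; A -> g; F -> c.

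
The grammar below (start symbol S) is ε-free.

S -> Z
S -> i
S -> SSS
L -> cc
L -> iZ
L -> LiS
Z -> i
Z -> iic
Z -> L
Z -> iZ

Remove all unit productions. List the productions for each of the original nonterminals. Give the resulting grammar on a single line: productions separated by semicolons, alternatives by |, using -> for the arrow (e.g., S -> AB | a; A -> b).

Unit productions: S->Z, Z->L.
Unit pairs (A ⇒* B via units): (S,L), (S,Z), (Z,L).
S: inherits non-unit rules of {L, S, Z} → LiS | SSS | cc | i | iZ | iic.
L: inherits non-unit rules of {L} → LiS | cc | iZ.
Z: inherits non-unit rules of {L, Z} → LiS | cc | i | iZ | iic.

S -> i | cc | iZ | LiS | SSS | iic; L -> cc | iZ | LiS; Z -> i | cc | iZ | LiS | iic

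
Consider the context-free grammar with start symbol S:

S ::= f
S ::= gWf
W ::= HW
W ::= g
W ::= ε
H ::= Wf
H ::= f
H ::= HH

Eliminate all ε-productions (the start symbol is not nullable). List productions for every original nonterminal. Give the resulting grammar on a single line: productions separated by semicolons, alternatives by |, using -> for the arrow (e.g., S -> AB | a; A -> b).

Nullable set: {W}.
S -> gWf: W nullable, giving gWf | gf.
H -> Wf: W nullable, giving Wf | f.
Drop W -> ε.
W -> HW: W nullable, giving H | HW.
Unchanged (no nullable symbols): S -> f; H -> HH; H -> f; W -> g.

S -> f | gf | gWf; H -> f | HH | Wf; W -> H | g | HW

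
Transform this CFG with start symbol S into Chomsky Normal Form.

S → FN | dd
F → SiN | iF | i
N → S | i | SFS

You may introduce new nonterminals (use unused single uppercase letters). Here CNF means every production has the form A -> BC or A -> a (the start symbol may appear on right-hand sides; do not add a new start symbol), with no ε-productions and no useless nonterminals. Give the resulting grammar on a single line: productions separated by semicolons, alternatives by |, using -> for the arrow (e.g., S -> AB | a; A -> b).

S -> BB | FN; A -> i; B -> d; C -> AN; D -> FS; F -> i | AF | SC; N -> i | BB | FN | SD

No ε-productions.
After unit-elimination: S -> FN | dd; F -> i | iF | SiN; N -> i | FN | dd | SFS.
TERM: introduce B -> d, A -> i and substitute in every rule of length ≥2.
BIN: F -> SAN becomes F -> SC, C -> AN; N -> SFS becomes N -> SD, D -> FS.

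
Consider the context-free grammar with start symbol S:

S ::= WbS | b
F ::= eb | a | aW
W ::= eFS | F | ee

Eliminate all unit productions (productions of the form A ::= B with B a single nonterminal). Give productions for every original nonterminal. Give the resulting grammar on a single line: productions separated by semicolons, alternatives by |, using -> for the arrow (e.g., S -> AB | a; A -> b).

S -> b | WbS; F -> a | aW | eb; W -> a | aW | eb | ee | eFS

Unit productions: W->F.
Unit pairs (A ⇒* B via units): (W,F).
S: inherits non-unit rules of {S} → WbS | b.
F: inherits non-unit rules of {F} → a | aW | eb.
W: inherits non-unit rules of {F, W} → a | aW | eFS | eb | ee.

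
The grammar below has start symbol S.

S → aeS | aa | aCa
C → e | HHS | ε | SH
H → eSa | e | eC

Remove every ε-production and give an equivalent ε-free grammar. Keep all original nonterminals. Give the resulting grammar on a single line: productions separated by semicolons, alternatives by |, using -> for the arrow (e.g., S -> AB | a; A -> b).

Nullable set: {C}.
S -> aCa: C nullable, giving aCa | aa.
Drop C -> ε.
H -> eC: C nullable, giving e | eC.
Unchanged (no nullable symbols): S -> aa; S -> aeS; C -> HHS; C -> SH; C -> e; H -> e; H -> eSa.

S -> aa | aCa | aeS; C -> e | SH | HHS; H -> e | eC | eSa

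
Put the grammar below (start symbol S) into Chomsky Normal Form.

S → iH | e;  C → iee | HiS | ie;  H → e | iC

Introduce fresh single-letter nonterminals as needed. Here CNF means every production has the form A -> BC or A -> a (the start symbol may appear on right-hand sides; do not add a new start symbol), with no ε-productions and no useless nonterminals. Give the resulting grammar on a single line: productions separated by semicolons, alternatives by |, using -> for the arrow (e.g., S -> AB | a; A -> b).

S -> e | AH; A -> i; B -> e; C -> AB | AD | HE; D -> BB; E -> AS; H -> e | AC

No ε-productions.
No unit productions to eliminate.
TERM: introduce B -> e, A -> i and substitute in every rule of length ≥2.
BIN: C -> ABB becomes C -> AD, D -> BB; C -> HAS becomes C -> HE, E -> AS.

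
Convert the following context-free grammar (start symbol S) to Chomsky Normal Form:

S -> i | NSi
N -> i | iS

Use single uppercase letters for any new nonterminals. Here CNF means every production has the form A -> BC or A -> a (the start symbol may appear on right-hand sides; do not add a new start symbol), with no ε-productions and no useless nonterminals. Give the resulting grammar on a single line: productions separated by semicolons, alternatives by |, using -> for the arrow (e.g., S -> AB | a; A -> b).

S -> i | NB; A -> i; B -> SA; N -> i | AS

No ε-productions.
No unit productions to eliminate.
TERM: introduce A -> i and substitute in every rule of length ≥2.
BIN: S -> NSA becomes S -> NB, B -> SA.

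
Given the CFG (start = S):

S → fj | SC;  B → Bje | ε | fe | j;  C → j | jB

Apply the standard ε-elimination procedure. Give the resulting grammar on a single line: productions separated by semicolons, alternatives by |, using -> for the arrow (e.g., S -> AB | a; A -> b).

Nullable set: {B}.
Drop B -> ε.
B -> Bje: B nullable, giving Bje | je.
C -> jB: B nullable, giving j | jB.
Unchanged (no nullable symbols): S -> SC; S -> fj; B -> fe; B -> j; C -> j.

S -> SC | fj; B -> j | fe | je | Bje; C -> j | jB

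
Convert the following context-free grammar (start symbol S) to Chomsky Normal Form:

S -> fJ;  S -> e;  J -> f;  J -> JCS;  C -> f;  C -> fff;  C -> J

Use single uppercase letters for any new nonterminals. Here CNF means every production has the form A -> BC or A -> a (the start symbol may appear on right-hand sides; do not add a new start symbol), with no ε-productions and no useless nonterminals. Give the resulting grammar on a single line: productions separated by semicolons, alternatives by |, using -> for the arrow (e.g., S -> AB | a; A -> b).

No ε-productions.
After unit-elimination: S -> e | fJ; C -> f | JCS | fff; J -> f | JCS.
TERM: introduce A -> f and substitute in every rule of length ≥2.
BIN: C -> AAA becomes C -> AB, B -> AA; C -> JCS becomes C -> JD, D -> CS; J -> JCS becomes J -> JE, E -> CS.

S -> e | AJ; A -> f; B -> AA; C -> f | AB | JD; D -> CS; E -> CS; J -> f | JE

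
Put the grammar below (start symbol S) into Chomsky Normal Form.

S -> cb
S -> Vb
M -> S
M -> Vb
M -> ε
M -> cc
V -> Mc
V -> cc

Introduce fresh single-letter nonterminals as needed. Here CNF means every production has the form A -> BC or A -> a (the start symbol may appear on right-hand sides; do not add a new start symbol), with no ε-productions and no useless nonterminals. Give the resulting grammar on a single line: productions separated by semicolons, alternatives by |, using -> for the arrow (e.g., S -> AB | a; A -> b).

Nullable: {M}; after ε-elimination: S -> Vb | cb; M -> S | Vb | cc; V -> c | Mc | cc.
After unit-elimination: S -> Vb | cb; M -> Vb | cb | cc; V -> c | Mc | cc.
TERM: introduce A -> b, B -> c and substitute in every rule of length ≥2.

S -> BA | VA; A -> b; B -> c; M -> BA | BB | VA; V -> c | BB | MB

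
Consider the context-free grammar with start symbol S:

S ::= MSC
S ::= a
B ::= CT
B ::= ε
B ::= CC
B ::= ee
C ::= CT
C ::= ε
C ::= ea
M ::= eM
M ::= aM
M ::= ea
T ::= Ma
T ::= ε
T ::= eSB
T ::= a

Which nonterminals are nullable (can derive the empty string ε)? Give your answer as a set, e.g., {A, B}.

Directly nullable (have an ε-rule): {B, C, T}.
Not nullable: M, S — each has a terminal in every rule's right-hand side or depends on a non-nullable symbol.

{B, C, T}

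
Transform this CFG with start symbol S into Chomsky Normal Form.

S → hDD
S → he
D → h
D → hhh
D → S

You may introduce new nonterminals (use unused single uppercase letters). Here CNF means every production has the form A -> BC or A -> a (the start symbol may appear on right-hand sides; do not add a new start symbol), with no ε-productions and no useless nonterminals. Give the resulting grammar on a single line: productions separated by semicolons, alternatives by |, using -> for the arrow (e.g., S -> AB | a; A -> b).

S -> AB | AF; A -> h; B -> e; C -> AA; D -> h | AB | AC | AE; E -> DD; F -> DD

No ε-productions.
After unit-elimination: S -> he | hDD; D -> h | he | hDD | hhh.
TERM: introduce B -> e, A -> h and substitute in every rule of length ≥2.
BIN: D -> AAA becomes D -> AC, C -> AA; D -> ADD becomes D -> AE, E -> DD; S -> ADD becomes S -> AF, F -> DD.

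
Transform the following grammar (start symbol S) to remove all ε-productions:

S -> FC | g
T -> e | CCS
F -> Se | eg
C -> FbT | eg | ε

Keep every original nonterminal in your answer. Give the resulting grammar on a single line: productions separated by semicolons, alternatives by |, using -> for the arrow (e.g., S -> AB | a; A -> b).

S -> F | g | FC; C -> eg | FbT; F -> Se | eg; T -> S | e | CS | CCS

Nullable set: {C}.
S -> FC: C nullable, giving F | FC.
Drop C -> ε.
T -> CCS: C, C nullable, giving CCS | CS | S.
Unchanged (no nullable symbols): S -> g; C -> FbT; C -> eg; F -> Se; F -> eg; T -> e.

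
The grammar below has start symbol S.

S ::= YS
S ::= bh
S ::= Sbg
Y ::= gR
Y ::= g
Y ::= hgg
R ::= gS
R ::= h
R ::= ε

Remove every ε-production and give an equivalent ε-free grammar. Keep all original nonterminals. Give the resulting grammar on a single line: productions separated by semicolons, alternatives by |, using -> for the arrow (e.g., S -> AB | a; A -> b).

S -> YS | bh | Sbg; R -> h | gS; Y -> g | gR | hgg

Nullable set: {R}.
Drop R -> ε.
Y -> gR: R nullable, giving g | gR.
Unchanged (no nullable symbols): S -> Sbg; S -> YS; S -> bh; R -> gS; R -> h; Y -> g; Y -> hgg.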